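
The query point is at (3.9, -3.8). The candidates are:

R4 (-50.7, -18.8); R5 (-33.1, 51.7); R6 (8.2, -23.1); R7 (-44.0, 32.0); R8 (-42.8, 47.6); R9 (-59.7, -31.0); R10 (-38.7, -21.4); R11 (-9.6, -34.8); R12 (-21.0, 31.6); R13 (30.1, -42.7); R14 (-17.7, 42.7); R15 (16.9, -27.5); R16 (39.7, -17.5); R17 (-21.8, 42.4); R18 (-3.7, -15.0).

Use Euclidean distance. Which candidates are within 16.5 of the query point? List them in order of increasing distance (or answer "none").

Distances from (3.9, -3.8):
R4: √((-54.6)² + (-15.0)²) = √(2981.160 + 225.000) = 56.6
R5: √((-37.0)² + (55.5)²) = √(1369.000 + 3080.250) = 66.7
R6: √((4.3)² + (-19.3)²) = √(18.490 + 372.490) = 19.8
R7: √((-47.9)² + (35.8)²) = √(2294.410 + 1281.640) = 59.8
R8: √((-46.7)² + (51.4)²) = √(2180.890 + 2641.960) = 69.4
R9: √((-63.6)² + (-27.2)²) = √(4044.960 + 739.840) = 69.2
R10: √((-42.6)² + (-17.6)²) = √(1814.760 + 309.760) = 46.1
R11: √((-13.5)² + (-31.0)²) = √(182.250 + 961.000) = 33.8
R12: √((-24.9)² + (35.4)²) = √(620.010 + 1253.160) = 43.3
R13: √((26.2)² + (-38.9)²) = √(686.440 + 1513.210) = 46.9
R14: √((-21.6)² + (46.5)²) = √(466.560 + 2162.250) = 51.3
R15: √((13.0)² + (-23.7)²) = √(169.000 + 561.690) = 27.0
R16: √((35.8)² + (-13.7)²) = √(1281.640 + 187.690) = 38.3
R17: √((-25.7)² + (46.2)²) = √(660.490 + 2134.440) = 52.9
R18: √((-7.6)² + (-11.2)²) = √(57.760 + 125.440) = 13.5
Threshold 16.5: R18 (13.5) is within range.

R18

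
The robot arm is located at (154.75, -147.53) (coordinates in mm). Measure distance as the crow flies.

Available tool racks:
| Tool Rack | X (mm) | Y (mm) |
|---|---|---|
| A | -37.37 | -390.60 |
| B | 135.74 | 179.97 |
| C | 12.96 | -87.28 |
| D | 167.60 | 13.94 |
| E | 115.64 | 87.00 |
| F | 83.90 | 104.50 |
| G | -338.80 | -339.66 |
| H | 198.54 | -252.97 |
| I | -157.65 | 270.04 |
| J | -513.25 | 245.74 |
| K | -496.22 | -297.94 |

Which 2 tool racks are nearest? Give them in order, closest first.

H, C

Distances from (154.75, -147.53):
A: 309.83 mm
B: 328.05 mm
C: 154.06 mm
D: 161.98 mm
E: 237.77 mm
F: 261.80 mm
G: 529.63 mm
H: 114.17 mm
I: 521.50 mm
J: 775.17 mm
K: 668.12 mm
Sorted: H (114.17 mm) < C (154.06 mm) < D (161.98 mm) < E (237.77 mm) < …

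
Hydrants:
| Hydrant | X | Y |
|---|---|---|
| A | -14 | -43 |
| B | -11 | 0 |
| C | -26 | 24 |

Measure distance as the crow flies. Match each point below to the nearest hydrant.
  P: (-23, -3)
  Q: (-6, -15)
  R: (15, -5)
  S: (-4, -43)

P at (-23, -3):
  A: 41.0
  B: 12.4
  C: 27.2
  → nearest: B (12.4)
Q at (-6, -15):
  A: 29.1
  B: 15.8
  C: 43.8
  → nearest: B (15.8)
R at (15, -5):
  A: 47.8
  B: 26.5
  C: 50.2
  → nearest: B (26.5)
S at (-4, -43):
  A: 10.0
  B: 43.6
  C: 70.5
  → nearest: A (10.0)

P→B; Q→B; R→B; S→A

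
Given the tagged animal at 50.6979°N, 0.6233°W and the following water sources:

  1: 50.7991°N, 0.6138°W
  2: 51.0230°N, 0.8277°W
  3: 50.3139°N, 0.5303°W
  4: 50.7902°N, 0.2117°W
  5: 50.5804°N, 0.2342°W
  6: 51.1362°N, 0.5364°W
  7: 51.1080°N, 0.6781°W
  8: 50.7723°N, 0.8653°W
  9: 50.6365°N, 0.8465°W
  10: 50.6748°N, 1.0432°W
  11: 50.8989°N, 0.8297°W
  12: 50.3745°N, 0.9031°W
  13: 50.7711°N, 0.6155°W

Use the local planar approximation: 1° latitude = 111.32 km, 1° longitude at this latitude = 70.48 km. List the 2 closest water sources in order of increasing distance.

Distances from 50.6979°N, 0.6233°W:
1: 11.2855 km
2: 38.9520 km
3: 43.2465 km
4: 30.7754 km
5: 30.3834 km
6: 49.1745 km
7: 45.8154 km
8: 18.9607 km
9: 17.1519 km
10: 29.7061 km
11: 26.6884 km
12: 41.0482 km
13: 8.1671 km
Sorted: 13 (8.1671 km) < 1 (11.2855 km) < 9 (17.1519 km) < 8 (18.9607 km) < …

13, 1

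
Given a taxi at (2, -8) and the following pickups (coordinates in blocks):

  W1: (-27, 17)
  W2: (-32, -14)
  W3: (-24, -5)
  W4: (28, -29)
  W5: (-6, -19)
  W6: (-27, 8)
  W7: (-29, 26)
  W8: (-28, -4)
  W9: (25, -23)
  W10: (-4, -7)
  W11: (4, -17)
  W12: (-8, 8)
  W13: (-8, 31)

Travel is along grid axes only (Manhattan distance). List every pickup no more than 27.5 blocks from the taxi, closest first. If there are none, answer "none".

W10, W11, W5, W12

Distances from (2, -8):
W1: 54 blocks
W2: 40 blocks
W3: 29 blocks
W4: 47 blocks
W5: 19 blocks
W6: 45 blocks
W7: 65 blocks
W8: 34 blocks
W9: 38 blocks
W10: 7 blocks
W11: 11 blocks
W12: 26 blocks
W13: 49 blocks
Threshold 27.5 blocks: W10 (7 blocks), W11 (11 blocks), W5 (19 blocks), W12 (26 blocks) are within range.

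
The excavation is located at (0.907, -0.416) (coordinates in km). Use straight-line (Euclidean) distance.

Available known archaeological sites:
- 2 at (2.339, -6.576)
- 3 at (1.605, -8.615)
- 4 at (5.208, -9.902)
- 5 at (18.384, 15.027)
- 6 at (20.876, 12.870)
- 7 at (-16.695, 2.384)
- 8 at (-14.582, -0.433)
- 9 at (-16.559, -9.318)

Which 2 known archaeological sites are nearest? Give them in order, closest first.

Distances from (0.907, -0.416):
2: √((1.432)² + (-6.160)²) = √(2.05062 + 37.94560) = 6.324 km
3: √((0.698)² + (-8.199)²) = √(0.48720 + 67.22360) = 8.229 km
4: √((4.301)² + (-9.486)²) = √(18.49860 + 89.98420) = 10.416 km
5: √((17.477)² + (15.443)²) = √(305.44553 + 238.48625) = 23.322 km
6: √((19.969)² + (13.286)²) = √(398.76096 + 176.51780) = 23.985 km
7: √((-17.602)² + (2.800)²) = √(309.83040 + 7.84000) = 17.823 km
8: √((-15.489)² + (-0.017)²) = √(239.90912 + 0.00029) = 15.489 km
9: √((-17.466)² + (-8.902)²) = √(305.06116 + 79.24560) = 19.604 km
Sorted: 2 (6.324 km) < 3 (8.229 km) < 4 (10.416 km) < 8 (15.489 km) < …

2, 3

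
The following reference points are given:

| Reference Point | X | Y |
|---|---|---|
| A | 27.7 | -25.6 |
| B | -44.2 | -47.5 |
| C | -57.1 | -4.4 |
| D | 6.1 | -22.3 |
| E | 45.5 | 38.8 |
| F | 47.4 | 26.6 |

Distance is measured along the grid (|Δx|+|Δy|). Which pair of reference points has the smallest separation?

Pairwise distances:
A–B: 93.8
A–C: 106.0
A–D: 24.9
A–E: 82.2
A–F: 71.9
B–C: 56.0
B–D: 75.5
B–E: 176.0
B–F: 165.7
C–D: 81.1
C–E: 145.8
C–F: 135.5
D–E: 100.5
D–F: 90.2
E–F: 14.1
Closest pair: E–F at 14.1.

E and F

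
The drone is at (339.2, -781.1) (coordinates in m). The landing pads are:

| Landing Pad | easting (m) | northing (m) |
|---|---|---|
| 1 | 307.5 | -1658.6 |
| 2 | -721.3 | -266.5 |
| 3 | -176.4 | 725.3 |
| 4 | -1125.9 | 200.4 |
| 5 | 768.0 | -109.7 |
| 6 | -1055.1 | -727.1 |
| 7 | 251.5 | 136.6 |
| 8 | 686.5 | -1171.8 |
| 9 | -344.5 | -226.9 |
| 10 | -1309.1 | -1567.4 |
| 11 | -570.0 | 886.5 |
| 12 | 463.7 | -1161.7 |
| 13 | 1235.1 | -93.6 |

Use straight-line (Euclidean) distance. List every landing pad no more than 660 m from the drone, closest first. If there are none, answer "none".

12, 8

Distances from (339.2, -781.1):
1: 878.1 m
2: 1178.8 m
3: 1592.2 m
4: 1763.5 m
5: 796.6 m
6: 1395.3 m
7: 921.9 m
8: 522.7 m
9: 880.1 m
10: 1826.2 m
11: 1899.4 m
12: 400.4 m
13: 1129.3 m
Threshold 660 m: 12 (400.4 m), 8 (522.7 m) are within range.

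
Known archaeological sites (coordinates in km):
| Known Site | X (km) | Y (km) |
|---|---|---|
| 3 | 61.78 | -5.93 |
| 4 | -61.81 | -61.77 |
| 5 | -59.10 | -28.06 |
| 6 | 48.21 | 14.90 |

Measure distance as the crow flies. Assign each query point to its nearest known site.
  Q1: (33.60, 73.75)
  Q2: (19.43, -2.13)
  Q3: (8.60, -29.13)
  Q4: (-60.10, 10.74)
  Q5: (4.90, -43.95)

Q1→6; Q2→6; Q3→3; Q4→5; Q5→5

Q1 at (33.60, 73.75):
  3: 84.52 km
  4: 165.74 km
  5: 137.69 km
  6: 60.64 km
  → nearest: 6 (60.64 km)
Q2 at (19.43, -2.13):
  3: 42.52 km
  4: 100.78 km
  5: 82.70 km
  6: 33.44 km
  → nearest: 6 (33.44 km)
Q3 at (8.60, -29.13):
  3: 58.02 km
  4: 77.61 km
  5: 67.71 km
  6: 59.22 km
  → nearest: 3 (58.02 km)
Q4 at (-60.10, 10.74):
  3: 123.01 km
  4: 72.53 km
  5: 38.81 km
  6: 108.39 km
  → nearest: 5 (38.81 km)
Q5 at (4.90, -43.95):
  3: 68.42 km
  4: 69.05 km
  5: 65.94 km
  6: 73.07 km
  → nearest: 5 (65.94 km)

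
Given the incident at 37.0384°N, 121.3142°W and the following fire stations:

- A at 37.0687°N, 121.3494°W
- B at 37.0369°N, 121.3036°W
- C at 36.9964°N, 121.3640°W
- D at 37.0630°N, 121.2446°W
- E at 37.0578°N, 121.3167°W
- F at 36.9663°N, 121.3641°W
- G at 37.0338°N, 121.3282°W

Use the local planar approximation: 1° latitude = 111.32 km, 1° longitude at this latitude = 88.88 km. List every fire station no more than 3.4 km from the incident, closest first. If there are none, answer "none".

Distances from 37.0384°N, 121.3142°W:
A: 4.6006 km
B: 0.9568 km
C: 6.4383 km
D: 6.7651 km
E: 2.1710 km
F: 9.1700 km
G: 1.3456 km
Threshold 3.4 km: B (0.9568 km), G (1.3456 km), E (2.1710 km) are within range.

B, G, E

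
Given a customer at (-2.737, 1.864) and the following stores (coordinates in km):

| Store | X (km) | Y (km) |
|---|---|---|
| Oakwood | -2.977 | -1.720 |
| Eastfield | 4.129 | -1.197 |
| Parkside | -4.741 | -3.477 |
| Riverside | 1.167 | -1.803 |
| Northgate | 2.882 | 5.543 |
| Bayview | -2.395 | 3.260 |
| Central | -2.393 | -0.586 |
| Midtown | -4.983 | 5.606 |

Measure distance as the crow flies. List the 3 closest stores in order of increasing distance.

Bayview, Central, Oakwood

Distances from (-2.737, 1.864):
Oakwood: 3.592 km
Eastfield: 7.517 km
Parkside: 5.705 km
Riverside: 5.356 km
Northgate: 6.716 km
Bayview: 1.437 km
Central: 2.474 km
Midtown: 4.364 km
Sorted: Bayview (1.437 km) < Central (2.474 km) < Oakwood (3.592 km) < Midtown (4.364 km) < Riverside (5.356 km) < …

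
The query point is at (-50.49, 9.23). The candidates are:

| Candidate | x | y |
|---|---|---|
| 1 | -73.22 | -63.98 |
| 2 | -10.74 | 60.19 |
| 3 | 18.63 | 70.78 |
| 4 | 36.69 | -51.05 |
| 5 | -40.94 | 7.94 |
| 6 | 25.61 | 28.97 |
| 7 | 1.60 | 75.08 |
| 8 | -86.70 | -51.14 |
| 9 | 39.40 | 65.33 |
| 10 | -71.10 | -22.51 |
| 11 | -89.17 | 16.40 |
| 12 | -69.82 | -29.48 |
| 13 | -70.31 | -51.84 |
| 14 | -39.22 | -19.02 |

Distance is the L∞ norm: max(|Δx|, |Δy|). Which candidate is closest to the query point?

5

Distances from (-50.49, 9.23):
1: 73.21
2: 50.96
3: 69.12
4: 87.18
5: 9.55
6: 76.10
7: 65.85
8: 60.37
9: 89.89
10: 31.74
11: 38.68
12: 38.71
13: 61.07
14: 28.25
Minimum: 5 at 9.55.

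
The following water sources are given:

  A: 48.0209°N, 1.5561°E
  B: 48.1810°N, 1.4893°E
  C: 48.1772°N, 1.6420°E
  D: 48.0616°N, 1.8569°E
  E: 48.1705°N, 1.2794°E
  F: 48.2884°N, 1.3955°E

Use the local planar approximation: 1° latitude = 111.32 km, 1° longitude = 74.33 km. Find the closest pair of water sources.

B and C

Pairwise distances:
A–B: √((0.1601·111.32)² + (-0.0668·74.33)²) = √(317.635518 + 24.653648) = 18.5011 km
A–C: √((0.1563·111.32)² + (0.0859·74.33)²) = √(302.736197 + 40.767548) = 18.5339 km
A–D: √((0.0407·111.32)² + (0.3008·74.33)²) = √(20.527460 + 499.900912) = 22.8129 km
A–E: √((0.1496·111.32)² + (-0.2767·74.33)²) = √(277.338130 + 423.006055) = 26.4640 km
A–F: √((0.2675·111.32)² + (-0.1606·74.33)²) = √(886.735240 + 142.501471) = 32.0817 km
B–C: √((-0.0038·111.32)² + (0.1527·74.33)²) = √(0.178943 + 128.826836) = 11.3581 km
B–D: √((-0.1194·111.32)² + (0.3676·74.33)²) = √(176.666843 + 746.585019) = 30.3851 km
B–E: √((-0.0105·111.32)² + (-0.2099·74.33)²) = √(1.366234 + 243.418254) = 15.6456 km
B–F: √((0.1074·111.32)² + (-0.0938·74.33)²) = √(142.940388 + 48.610931) = 13.8402 km
C–D: √((-0.1156·111.32)² + (0.2149·74.33)²) = √(165.600660 + 255.153245) = 20.5123 km
C–E: √((-0.0067·111.32)² + (-0.3626·74.33)²) = √(0.556283 + 726.413430) = 26.9624 km
C–F: √((0.1112·111.32)² + (-0.2465·74.33)²) = √(153.234293 + 335.708326) = 22.1120 km
D–E: √((0.1089·111.32)² + (-0.5775·74.33)²) = √(146.961019 + 1842.604989) = 44.6046 km
D–F: √((0.2268·111.32)² + (-0.4614·74.33)²) = √(637.429995 + 1176.206150) = 42.5868 km
E–F: √((0.1179·111.32)² + (0.1161·74.33)²) = √(172.255860 + 74.471946) = 15.7076 km
Closest pair: B–C at 11.3581 km.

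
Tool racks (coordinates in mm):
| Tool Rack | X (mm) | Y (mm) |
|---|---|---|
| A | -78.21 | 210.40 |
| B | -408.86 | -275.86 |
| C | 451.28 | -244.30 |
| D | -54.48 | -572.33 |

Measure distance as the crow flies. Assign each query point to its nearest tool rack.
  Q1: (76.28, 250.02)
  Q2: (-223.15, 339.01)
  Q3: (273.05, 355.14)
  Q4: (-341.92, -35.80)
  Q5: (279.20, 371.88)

Q1→A; Q2→A; Q3→A; Q4→B; Q5→A

Q1 at (76.28, 250.02):
  A: 159.49 mm
  B: 715.48 mm
  C: 620.47 mm
  D: 832.68 mm
  → nearest: A (159.49 mm)
Q2 at (-223.15, 339.01):
  A: 193.77 mm
  B: 642.30 mm
  C: 891.69 mm
  D: 926.82 mm
  → nearest: A (193.77 mm)
Q3 at (273.05, 355.14):
  A: 379.91 mm
  B: 929.07 mm
  C: 625.38 mm
  D: 983.60 mm
  → nearest: A (379.91 mm)
Q4 at (-341.92, -35.80):
  A: 360.77 mm
  B: 249.22 mm
  C: 820.15 mm
  D: 608.68 mm
  → nearest: B (249.22 mm)
Q5 at (279.20, 371.88):
  A: 392.20 mm
  B: 944.98 mm
  C: 639.76 mm
  D: 1001.44 mm
  → nearest: A (392.20 mm)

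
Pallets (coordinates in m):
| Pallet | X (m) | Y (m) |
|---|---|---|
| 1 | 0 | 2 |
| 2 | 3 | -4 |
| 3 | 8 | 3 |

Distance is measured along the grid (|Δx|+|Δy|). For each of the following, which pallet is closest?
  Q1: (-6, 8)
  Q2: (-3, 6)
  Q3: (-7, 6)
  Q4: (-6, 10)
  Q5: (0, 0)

Q1→1; Q2→1; Q3→1; Q4→1; Q5→1

Q1 at (-6, 8):
  1: 12 m
  2: 21 m
  3: 19 m
  → nearest: 1 (12 m)
Q2 at (-3, 6):
  1: 7 m
  2: 16 m
  3: 14 m
  → nearest: 1 (7 m)
Q3 at (-7, 6):
  1: 11 m
  2: 20 m
  3: 18 m
  → nearest: 1 (11 m)
Q4 at (-6, 10):
  1: 14 m
  2: 23 m
  3: 21 m
  → nearest: 1 (14 m)
Q5 at (0, 0):
  1: 2 m
  2: 7 m
  3: 11 m
  → nearest: 1 (2 m)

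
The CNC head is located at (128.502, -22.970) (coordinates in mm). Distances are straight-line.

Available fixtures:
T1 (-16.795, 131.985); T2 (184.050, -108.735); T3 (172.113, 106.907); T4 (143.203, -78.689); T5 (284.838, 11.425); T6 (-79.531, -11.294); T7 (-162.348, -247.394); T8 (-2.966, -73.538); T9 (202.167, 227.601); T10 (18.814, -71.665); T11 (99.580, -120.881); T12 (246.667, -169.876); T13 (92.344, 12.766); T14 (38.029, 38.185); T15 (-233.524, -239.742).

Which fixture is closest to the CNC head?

Distances from (128.502, -22.970):
T1: √((-145.297)² + (154.955)²) = √(21111.21821 + 24011.05203) = 212.420 mm
T2: √((55.548)² + (-85.765)²) = √(3085.58030 + 7355.63522) = 102.182 mm
T3: √((43.611)² + (129.877)²) = √(1901.91932 + 16868.03513) = 137.003 mm
T4: √((14.701)² + (-55.719)²) = √(216.11940 + 3104.60696) = 57.626 mm
T5: √((156.336)² + (34.395)²) = √(24440.94490 + 1183.01602) = 160.075 mm
T6: √((-208.033)² + (11.676)²) = √(43277.72909 + 136.32898) = 208.360 mm
T7: √((-290.850)² + (-224.424)²) = √(84593.72250 + 50366.13178) = 367.369 mm
T8: √((-131.468)² + (-50.568)²) = √(17283.83502 + 2557.12262) = 140.858 mm
T9: √((73.665)² + (250.571)²) = √(5426.53222 + 62785.82604) = 261.175 mm
T10: √((-109.688)² + (-48.695)²) = √(12031.45734 + 2371.20303) = 120.011 mm
T11: √((-28.922)² + (-97.911)²) = √(836.48208 + 9586.56392) = 102.093 mm
T12: √((118.165)² + (-146.906)²) = √(13962.96722 + 21581.37284) = 188.532 mm
T13: √((-36.158)² + (35.736)²) = √(1307.40096 + 1277.06170) = 50.838 mm
T14: √((-90.473)² + (61.155)²) = √(8185.36373 + 3739.93403) = 109.203 mm
T15: √((-362.026)² + (-216.772)²) = √(131062.82468 + 46990.09998) = 421.963 mm
Minimum: T13 at 50.838 mm.

T13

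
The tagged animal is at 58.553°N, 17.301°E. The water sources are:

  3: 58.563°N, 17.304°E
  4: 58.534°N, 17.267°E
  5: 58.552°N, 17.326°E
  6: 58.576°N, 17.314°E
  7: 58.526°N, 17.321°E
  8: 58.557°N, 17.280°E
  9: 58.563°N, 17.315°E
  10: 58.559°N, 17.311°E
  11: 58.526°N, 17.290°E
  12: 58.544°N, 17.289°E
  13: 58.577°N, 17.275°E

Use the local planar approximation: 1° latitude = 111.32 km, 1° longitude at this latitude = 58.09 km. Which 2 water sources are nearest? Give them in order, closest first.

10, 3

Distances from 58.553°N, 17.301°E:
3: √((0.010·111.32)² + (0.003·58.09)²) = √(1.23921 + 0.03037) = 1.127 km
4: √((-0.019·111.32)² + (-0.034·58.09)²) = √(4.47356 + 3.90086) = 2.894 km
5: √((-0.001·111.32)² + (0.025·58.09)²) = √(0.01239 + 2.10903) = 1.457 km
6: √((0.023·111.32)² + (0.013·58.09)²) = √(6.55544 + 0.57028) = 2.669 km
7: √((-0.027·111.32)² + (0.020·58.09)²) = √(9.03387 + 1.34978) = 3.222 km
8: √((0.004·111.32)² + (-0.021·58.09)²) = √(0.19827 + 1.48813) = 1.299 km
9: √((0.010·111.32)² + (0.014·58.09)²) = √(1.23921 + 0.66139) = 1.379 km
10: √((0.006·111.32)² + (0.010·58.09)²) = √(0.44612 + 0.33744) = 0.885 km
11: √((-0.027·111.32)² + (-0.011·58.09)²) = √(9.03387 + 0.40831) = 3.073 km
12: √((-0.009·111.32)² + (-0.012·58.09)²) = √(1.00376 + 0.48592) = 1.221 km
13: √((0.024·111.32)² + (-0.026·58.09)²) = √(7.13787 + 2.28113) = 3.069 km
Sorted: 10 (0.885 km) < 3 (1.127 km) < 12 (1.221 km) < 8 (1.299 km) < …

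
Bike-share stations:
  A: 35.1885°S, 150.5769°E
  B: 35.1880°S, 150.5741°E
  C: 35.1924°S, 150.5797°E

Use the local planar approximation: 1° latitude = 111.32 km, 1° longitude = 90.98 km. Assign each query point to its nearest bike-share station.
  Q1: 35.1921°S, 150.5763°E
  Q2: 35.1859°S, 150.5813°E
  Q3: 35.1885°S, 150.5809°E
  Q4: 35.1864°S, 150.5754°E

Q1 at 35.1921°S, 150.5763°E:
  A: √((0.0036·111.32)² + (0.0006·90.98)²) = √(0.160602 + 0.002980) = 0.4045 km
  B: √((0.0041·111.32)² + (-0.0022·90.98)²) = √(0.208312 + 0.040062) = 0.4984 km
  C: √((-0.0003·111.32)² + (0.0034·90.98)²) = √(0.001115 + 0.095686) = 0.3111 km
  → nearest: C (0.3111 km)
Q2 at 35.1859°S, 150.5813°E:
  A: √((-0.0026·111.32)² + (-0.0044·90.98)²) = √(0.083771 + 0.160250) = 0.4940 km
  B: √((-0.0021·111.32)² + (-0.0072·90.98)²) = √(0.054649 + 0.429098) = 0.6955 km
  C: √((-0.0065·111.32)² + (-0.0016·90.98)²) = √(0.523568 + 0.021190) = 0.7381 km
  → nearest: A (0.4940 km)
Q3 at 35.1885°S, 150.5809°E:
  A: √((0.0000·111.32)² + (-0.0040·90.98)²) = √(0.000000 + 0.132438) = 0.3639 km
  B: √((0.0005·111.32)² + (-0.0068·90.98)²) = √(0.003098 + 0.382745) = 0.6212 km
  C: √((-0.0039·111.32)² + (-0.0012·90.98)²) = √(0.188484 + 0.011919) = 0.4477 km
  → nearest: A (0.3639 km)
Q4 at 35.1864°S, 150.5754°E:
  A: √((-0.0021·111.32)² + (0.0015·90.98)²) = √(0.054649 + 0.018624) = 0.2707 km
  B: √((-0.0016·111.32)² + (-0.0013·90.98)²) = √(0.031724 + 0.013989) = 0.2138 km
  C: √((-0.0060·111.32)² + (0.0043·90.98)²) = √(0.446117 + 0.153048) = 0.7741 km
  → nearest: B (0.2138 km)

Q1→C; Q2→A; Q3→A; Q4→B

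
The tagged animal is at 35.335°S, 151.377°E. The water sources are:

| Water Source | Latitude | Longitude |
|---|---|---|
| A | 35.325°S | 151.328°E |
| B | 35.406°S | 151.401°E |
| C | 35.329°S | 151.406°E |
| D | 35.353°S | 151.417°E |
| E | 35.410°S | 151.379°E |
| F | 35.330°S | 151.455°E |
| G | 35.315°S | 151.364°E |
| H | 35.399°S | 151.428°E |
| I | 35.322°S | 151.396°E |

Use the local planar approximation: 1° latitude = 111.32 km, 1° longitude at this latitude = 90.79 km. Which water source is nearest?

Distances from 35.335°S, 151.377°E:
A: √((0.010·111.32)² + (-0.049·90.79)²) = √(1.23921 + 19.79102) = 4.586 km
B: √((-0.071·111.32)² + (0.024·90.79)²) = √(62.46879 + 4.74787) = 8.199 km
C: √((0.006·111.32)² + (0.029·90.79)²) = √(0.44612 + 6.93222) = 2.716 km
D: √((-0.018·111.32)² + (0.040·90.79)²) = √(4.01505 + 13.18852) = 4.148 km
E: √((-0.075·111.32)² + (0.002·90.79)²) = √(69.70580 + 0.03297) = 8.351 km
F: √((0.005·111.32)² + (0.078·90.79)²) = √(0.30980 + 50.14934) = 7.103 km
G: √((0.020·111.32)² + (-0.013·90.79)²) = √(4.95686 + 1.39304) = 2.520 km
H: √((-0.064·111.32)² + (0.051·90.79)²) = √(50.75822 + 21.43959) = 8.497 km
I: √((0.013·111.32)² + (0.019·90.79)²) = √(2.09427 + 2.97566) = 2.252 km
Minimum: I at 2.252 km.

I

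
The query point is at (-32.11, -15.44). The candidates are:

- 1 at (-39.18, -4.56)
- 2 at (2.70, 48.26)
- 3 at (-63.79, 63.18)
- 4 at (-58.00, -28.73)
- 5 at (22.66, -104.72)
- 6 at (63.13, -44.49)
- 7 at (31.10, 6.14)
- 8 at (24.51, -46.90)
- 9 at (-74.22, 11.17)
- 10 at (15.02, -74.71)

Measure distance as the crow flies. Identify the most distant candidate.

Distances from (-32.11, -15.44):
1: √((-7.07)² + (10.88)²) = √(49.9849 + 118.3744) = 12.98
2: √((34.81)² + (63.70)²) = √(1211.7361 + 4057.6900) = 72.59
3: √((-31.68)² + (78.62)²) = √(1003.6224 + 6181.1044) = 84.76
4: √((-25.89)² + (-13.29)²) = √(670.2921 + 176.6241) = 29.10
5: √((54.77)² + (-89.28)²) = √(2999.7529 + 7970.9184) = 104.74
6: √((95.24)² + (-29.05)²) = √(9070.6576 + 843.9025) = 99.57
7: √((63.21)² + (21.58)²) = √(3995.5041 + 465.6964) = 66.79
8: √((56.62)² + (-31.46)²) = √(3205.8244 + 989.7316) = 64.77
9: √((-42.11)² + (26.61)²) = √(1773.2521 + 708.0921) = 49.81
10: √((47.13)² + (-59.27)²) = √(2221.2369 + 3512.9329) = 75.72
Maximum: 5 at 104.74.

5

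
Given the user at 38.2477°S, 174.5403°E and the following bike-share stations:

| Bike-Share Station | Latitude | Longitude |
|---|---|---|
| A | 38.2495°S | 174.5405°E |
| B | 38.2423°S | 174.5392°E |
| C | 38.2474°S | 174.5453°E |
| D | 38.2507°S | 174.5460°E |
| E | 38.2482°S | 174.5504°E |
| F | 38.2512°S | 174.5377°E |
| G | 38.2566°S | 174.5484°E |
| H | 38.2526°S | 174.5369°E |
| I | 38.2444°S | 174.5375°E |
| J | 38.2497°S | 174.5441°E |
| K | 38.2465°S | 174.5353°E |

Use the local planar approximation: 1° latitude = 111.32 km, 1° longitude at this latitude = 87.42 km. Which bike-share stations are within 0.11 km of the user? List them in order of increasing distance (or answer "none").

none

Distances from 38.2477°S, 174.5403°E:
A: √((-0.0018·111.32)² + (0.0002·87.42)²) = √(0.040151 + 0.000306) = 0.2011 km
B: √((0.0054·111.32)² + (-0.0011·87.42)²) = √(0.361355 + 0.009247) = 0.6088 km
C: √((0.0003·111.32)² + (0.0050·87.42)²) = √(0.001115 + 0.191056) = 0.4384 km
D: √((-0.0030·111.32)² + (0.0057·87.42)²) = √(0.111529 + 0.248297) = 0.5999 km
E: √((-0.0005·111.32)² + (0.0101·87.42)²) = √(0.003098 + 0.779587) = 0.8847 km
F: √((-0.0035·111.32)² + (-0.0026·87.42)²) = √(0.151804 + 0.051662) = 0.4511 km
G: √((-0.0089·111.32)² + (0.0081·87.42)²) = √(0.981582 + 0.501408) = 1.2178 km
H: √((-0.0049·111.32)² + (-0.0034·87.42)²) = √(0.297535 + 0.088344) = 0.6212 km
I: √((0.0033·111.32)² + (-0.0028·87.42)²) = √(0.134950 + 0.059915) = 0.4414 km
J: √((-0.0020·111.32)² + (0.0038·87.42)²) = √(0.049569 + 0.110354) = 0.3999 km
K: √((0.0012·111.32)² + (-0.0050·87.42)²) = √(0.017845 + 0.191056) = 0.4571 km
Threshold 0.11 km: none within range.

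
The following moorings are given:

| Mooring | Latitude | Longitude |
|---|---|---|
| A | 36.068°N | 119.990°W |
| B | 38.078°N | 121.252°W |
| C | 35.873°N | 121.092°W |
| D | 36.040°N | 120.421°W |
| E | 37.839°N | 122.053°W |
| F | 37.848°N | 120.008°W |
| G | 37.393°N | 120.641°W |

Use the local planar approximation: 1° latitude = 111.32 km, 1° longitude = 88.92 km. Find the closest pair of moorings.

A and D

Pairwise distances:
A–B: 250.316 km
A–C: 100.365 km
A–D: 38.451 km
A–E: 269.292 km
A–F: 198.156 km
A–G: 158.451 km
B–C: 245.873 km
B–D: 238.600 km
B–E: 76.032 km
B–F: 113.541 km
B–G: 93.629 km
C–D: 62.494 km
C–E: 234.946 km
C–F: 240.058 km
C–G: 173.894 km
D–E: 247.316 km
D–F: 204.590 km
D–G: 151.881 km
E–F: 181.844 km
E–G: 135.015 km
F–G: 75.721 km
Closest pair: A–D at 38.451 km.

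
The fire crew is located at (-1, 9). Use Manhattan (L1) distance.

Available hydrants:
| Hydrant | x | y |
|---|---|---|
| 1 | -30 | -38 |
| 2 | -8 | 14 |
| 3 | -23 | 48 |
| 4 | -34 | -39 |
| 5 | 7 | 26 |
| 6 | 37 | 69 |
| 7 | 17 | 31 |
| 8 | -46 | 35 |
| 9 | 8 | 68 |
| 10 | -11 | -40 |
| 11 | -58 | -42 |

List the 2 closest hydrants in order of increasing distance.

2, 5

Distances from (-1, 9):
1: 76
2: 12
3: 61
4: 81
5: 25
6: 98
7: 40
8: 71
9: 68
10: 59
11: 108
Sorted: 2 (12) < 5 (25) < 7 (40) < 10 (59) < …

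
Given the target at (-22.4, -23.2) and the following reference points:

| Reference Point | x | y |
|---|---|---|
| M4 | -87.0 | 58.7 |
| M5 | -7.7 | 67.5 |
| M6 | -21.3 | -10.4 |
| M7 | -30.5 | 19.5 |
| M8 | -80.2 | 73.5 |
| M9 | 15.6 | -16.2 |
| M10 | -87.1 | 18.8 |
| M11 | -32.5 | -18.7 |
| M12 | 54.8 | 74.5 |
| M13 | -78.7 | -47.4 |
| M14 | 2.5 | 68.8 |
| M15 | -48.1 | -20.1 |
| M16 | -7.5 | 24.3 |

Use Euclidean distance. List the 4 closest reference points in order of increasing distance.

Distances from (-22.4, -23.2):
M4: √((-64.6)² + (81.9)²) = √(4173.160 + 6707.610) = 104.3
M5: √((14.7)² + (90.7)²) = √(216.090 + 8226.490) = 91.9
M6: √((1.1)² + (12.8)²) = √(1.210 + 163.840) = 12.8
M7: √((-8.1)² + (42.7)²) = √(65.610 + 1823.290) = 43.5
M8: √((-57.8)² + (96.7)²) = √(3340.840 + 9350.890) = 112.7
M9: √((38.0)² + (7.0)²) = √(1444.000 + 49.000) = 38.6
M10: √((-64.7)² + (42.0)²) = √(4186.090 + 1764.000) = 77.1
M11: √((-10.1)² + (4.5)²) = √(102.010 + 20.250) = 11.1
M12: √((77.2)² + (97.7)²) = √(5959.840 + 9545.290) = 124.5
M13: √((-56.3)² + (-24.2)²) = √(3169.690 + 585.640) = 61.3
M14: √((24.9)² + (92.0)²) = √(620.010 + 8464.000) = 95.3
M15: √((-25.7)² + (3.1)²) = √(660.490 + 9.610) = 25.9
M16: √((14.9)² + (47.5)²) = √(222.010 + 2256.250) = 49.8
Sorted: M11 (11.1) < M6 (12.8) < M15 (25.9) < M9 (38.6) < M7 (43.5) < M16 (49.8) < …

M11, M6, M15, M9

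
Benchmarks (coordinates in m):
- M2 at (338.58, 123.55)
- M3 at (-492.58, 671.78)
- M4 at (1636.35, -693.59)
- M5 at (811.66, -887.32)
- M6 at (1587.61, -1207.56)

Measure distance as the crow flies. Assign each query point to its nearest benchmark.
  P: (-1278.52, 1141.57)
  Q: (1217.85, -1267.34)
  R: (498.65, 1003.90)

P→M3; Q→M6; R→M2

P at (-1278.52, 1141.57):
  M2: √((1617.10)² + (-1018.02)²) = √(2615012.4100 + 1036364.7204) = 1910.86 m
  M3: √((785.94)² + (-469.79)²) = √(617701.6836 + 220702.6441) = 915.64 m
  M4: √((2914.87)² + (-1835.16)²) = √(8496467.1169 + 3367812.2256) = 3444.46 m
  M5: √((2090.18)² + (-2028.89)²) = √(4368852.4324 + 4116394.6321) = 2912.94 m
  M6: √((2866.13)² + (-2349.13)²) = √(8214701.1769 + 5518411.7569) = 3705.82 m
  → nearest: M3 (915.64 m)
Q at (1217.85, -1267.34):
  M2: √((-879.27)² + (1390.89)²) = √(773115.7329 + 1934574.9921) = 1645.51 m
  M3: √((-1710.43)² + (1939.12)²) = √(2925570.7849 + 3760186.3744) = 2585.68 m
  M4: √((418.50)² + (573.75)²) = √(175142.2500 + 329189.0625) = 710.16 m
  M5: √((-406.19)² + (380.02)²) = √(164990.3161 + 144415.2004) = 556.24 m
  M6: √((369.76)² + (59.78)²) = √(136722.4576 + 3573.6484) = 374.56 m
  → nearest: M6 (374.56 m)
R at (498.65, 1003.90):
  M2: √((-160.07)² + (-880.35)²) = √(25622.4049 + 775016.1225) = 894.78 m
  M3: √((-991.23)² + (-332.12)²) = √(982536.9129 + 110303.6944) = 1045.39 m
  M4: √((1137.70)² + (-1697.49)²) = √(1294361.2900 + 2881472.3001) = 2043.49 m
  M5: √((313.01)² + (-1891.22)²) = √(97975.2601 + 3576713.0884) = 1916.95 m
  M6: √((1088.96)² + (-2211.46)²) = √(1185833.8816 + 4890555.3316) = 2465.03 m
  → nearest: M2 (894.78 m)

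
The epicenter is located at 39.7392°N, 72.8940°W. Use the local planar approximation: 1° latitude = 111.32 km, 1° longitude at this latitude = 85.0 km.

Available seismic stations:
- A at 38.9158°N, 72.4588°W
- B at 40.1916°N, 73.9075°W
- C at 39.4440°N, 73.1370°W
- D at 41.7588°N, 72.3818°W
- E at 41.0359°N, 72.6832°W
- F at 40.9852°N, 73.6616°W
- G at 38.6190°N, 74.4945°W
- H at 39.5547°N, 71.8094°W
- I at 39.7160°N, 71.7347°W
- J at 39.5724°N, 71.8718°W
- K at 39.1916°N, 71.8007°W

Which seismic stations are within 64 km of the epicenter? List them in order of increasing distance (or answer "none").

Distances from 39.7392°N, 72.8940°W:
A: 98.8440 km
B: 99.7880 km
C: 38.8139 km
D: 228.9986 km
E: 145.4565 km
F: 153.2842 km
G: 184.5476 km
H: 94.4511 km
I: 98.5743 km
J: 88.8489 km
K: 111.1398 km
Threshold 64 km: C (38.8139 km) is within range.

C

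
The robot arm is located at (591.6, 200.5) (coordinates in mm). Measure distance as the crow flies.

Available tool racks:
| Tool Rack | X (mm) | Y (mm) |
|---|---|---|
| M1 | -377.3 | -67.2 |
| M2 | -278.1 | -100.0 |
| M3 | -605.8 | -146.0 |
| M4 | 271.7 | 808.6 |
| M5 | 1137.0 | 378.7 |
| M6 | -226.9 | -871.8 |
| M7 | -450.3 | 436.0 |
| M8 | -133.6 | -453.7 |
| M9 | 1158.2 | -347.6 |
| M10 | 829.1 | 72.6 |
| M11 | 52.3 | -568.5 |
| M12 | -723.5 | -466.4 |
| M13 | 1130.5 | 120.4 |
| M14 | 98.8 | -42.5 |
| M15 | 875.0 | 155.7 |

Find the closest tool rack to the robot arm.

M10

Distances from (591.6, 200.5):
M1: 1005.2 mm
M2: 920.2 mm
M3: 1246.5 mm
M4: 687.1 mm
M5: 573.8 mm
M6: 1349.0 mm
M7: 1068.2 mm
M8: 976.7 mm
M9: 788.3 mm
M10: 269.7 mm
M11: 939.3 mm
M12: 1474.5 mm
M13: 544.8 mm
M14: 549.5 mm
M15: 286.9 mm
Minimum: M10 at 269.7 mm.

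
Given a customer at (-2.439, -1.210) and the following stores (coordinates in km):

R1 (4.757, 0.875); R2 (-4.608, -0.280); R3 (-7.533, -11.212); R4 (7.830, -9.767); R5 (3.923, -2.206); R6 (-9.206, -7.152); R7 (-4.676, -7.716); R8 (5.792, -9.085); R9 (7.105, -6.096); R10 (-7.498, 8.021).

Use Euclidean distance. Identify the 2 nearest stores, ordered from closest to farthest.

Distances from (-2.439, -1.210):
R1: 7.492 km
R2: 2.360 km
R3: 11.224 km
R4: 13.367 km
R5: 6.439 km
R6: 9.006 km
R7: 6.880 km
R8: 11.391 km
R9: 10.722 km
R10: 10.526 km
Sorted: R2 (2.360 km) < R5 (6.439 km) < R7 (6.880 km) < R1 (7.492 km) < …

R2, R5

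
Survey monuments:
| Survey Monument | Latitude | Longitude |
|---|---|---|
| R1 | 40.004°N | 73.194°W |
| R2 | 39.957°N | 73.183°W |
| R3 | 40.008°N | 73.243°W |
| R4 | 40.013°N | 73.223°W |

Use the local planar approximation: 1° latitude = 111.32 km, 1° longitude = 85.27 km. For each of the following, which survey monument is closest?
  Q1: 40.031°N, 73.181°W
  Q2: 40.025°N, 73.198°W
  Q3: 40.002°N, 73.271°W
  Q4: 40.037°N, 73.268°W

Q1 at 40.031°N, 73.181°W:
  R1: √((-0.027·111.32)² + (-0.013·85.27)²) = √(9.03387 + 1.22879) = 3.204 km
  R2: √((-0.074·111.32)² + (-0.002·85.27)²) = √(67.85937 + 0.02908) = 8.239 km
  R3: √((-0.023·111.32)² + (-0.062·85.27)²) = √(6.55544 + 27.94962) = 5.874 km
  R4: √((-0.018·111.32)² + (-0.042·85.27)²) = √(4.01505 + 12.82600) = 4.104 km
  → nearest: R1 (3.204 km)
Q2 at 40.025°N, 73.198°W:
  R1: √((-0.021·111.32)² + (0.004·85.27)²) = √(5.46493 + 0.11634) = 2.362 km
  R2: √((-0.068·111.32)² + (0.015·85.27)²) = √(57.30127 + 1.63597) = 7.677 km
  R3: √((-0.017·111.32)² + (-0.045·85.27)²) = √(3.58133 + 14.72372) = 4.278 km
  R4: √((-0.012·111.32)² + (-0.025·85.27)²) = √(1.78447 + 4.54436) = 2.516 km
  → nearest: R1 (2.362 km)
Q3 at 40.002°N, 73.271°W:
  R1: √((0.002·111.32)² + (0.077·85.27)²) = √(0.04957 + 43.10960) = 6.570 km
  R2: √((-0.045·111.32)² + (0.088·85.27)²) = √(25.09409 + 56.30641) = 9.022 km
  R3: √((0.006·111.32)² + (0.028·85.27)²) = √(0.44612 + 5.70044) = 2.479 km
  R4: √((0.011·111.32)² + (0.048·85.27)²) = √(1.49945 + 16.75232) = 4.272 km
  → nearest: R3 (2.479 km)
Q4 at 40.037°N, 73.268°W:
  R1: √((-0.033·111.32)² + (0.074·85.27)²) = √(13.49504 + 39.81585) = 7.301 km
  R2: √((-0.080·111.32)² + (0.085·85.27)²) = √(79.30971 + 52.53278) = 11.482 km
  R3: √((-0.029·111.32)² + (0.025·85.27)²) = √(10.42179 + 4.54436) = 3.869 km
  R4: √((-0.024·111.32)² + (0.045·85.27)²) = √(7.13787 + 14.72372) = 4.676 km
  → nearest: R3 (3.869 km)

Q1→R1; Q2→R1; Q3→R3; Q4→R3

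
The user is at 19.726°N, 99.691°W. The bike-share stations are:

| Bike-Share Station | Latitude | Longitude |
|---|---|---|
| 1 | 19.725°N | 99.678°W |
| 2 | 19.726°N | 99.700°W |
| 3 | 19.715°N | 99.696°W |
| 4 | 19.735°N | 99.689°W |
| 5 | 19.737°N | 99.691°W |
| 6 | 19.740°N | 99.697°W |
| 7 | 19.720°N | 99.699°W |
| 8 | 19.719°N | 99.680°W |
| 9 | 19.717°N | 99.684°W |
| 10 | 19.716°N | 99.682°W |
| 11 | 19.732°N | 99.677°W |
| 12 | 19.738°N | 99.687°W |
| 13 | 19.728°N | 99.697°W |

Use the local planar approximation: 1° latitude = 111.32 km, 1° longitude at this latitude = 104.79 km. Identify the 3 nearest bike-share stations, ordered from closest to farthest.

13, 2, 4

Distances from 19.726°N, 99.691°W:
1: √((-0.001·111.32)² + (0.013·104.79)²) = √(0.01239 + 1.85578) = 1.367 km
2: √((0.000·111.32)² + (-0.009·104.79)²) = √(0.00000 + 0.88946) = 0.943 km
3: √((-0.011·111.32)² + (-0.005·104.79)²) = √(1.49945 + 0.27452) = 1.332 km
4: √((0.009·111.32)² + (0.002·104.79)²) = √(1.00376 + 0.04392) = 1.024 km
5: √((0.011·111.32)² + (0.000·104.79)²) = √(1.49945 + 0.00000) = 1.225 km
6: √((0.014·111.32)² + (-0.006·104.79)²) = √(2.42886 + 0.39531) = 1.681 km
7: √((-0.006·111.32)² + (-0.008·104.79)²) = √(0.44612 + 0.70278) = 1.072 km
8: √((-0.007·111.32)² + (0.011·104.79)²) = √(0.60721 + 1.32869) = 1.391 km
9: √((-0.009·111.32)² + (0.007·104.79)²) = √(1.00376 + 0.53807) = 1.242 km
10: √((-0.010·111.32)² + (0.009·104.79)²) = √(1.23921 + 0.88946) = 1.459 km
11: √((0.006·111.32)² + (0.014·104.79)²) = √(0.44612 + 2.15227) = 1.612 km
12: √((0.012·111.32)² + (0.004·104.79)²) = √(1.78447 + 0.17570) = 1.400 km
13: √((0.002·111.32)² + (-0.006·104.79)²) = √(0.04957 + 0.39531) = 0.667 km
Sorted: 13 (0.667 km) < 2 (0.943 km) < 4 (1.024 km) < 7 (1.072 km) < 5 (1.225 km) < …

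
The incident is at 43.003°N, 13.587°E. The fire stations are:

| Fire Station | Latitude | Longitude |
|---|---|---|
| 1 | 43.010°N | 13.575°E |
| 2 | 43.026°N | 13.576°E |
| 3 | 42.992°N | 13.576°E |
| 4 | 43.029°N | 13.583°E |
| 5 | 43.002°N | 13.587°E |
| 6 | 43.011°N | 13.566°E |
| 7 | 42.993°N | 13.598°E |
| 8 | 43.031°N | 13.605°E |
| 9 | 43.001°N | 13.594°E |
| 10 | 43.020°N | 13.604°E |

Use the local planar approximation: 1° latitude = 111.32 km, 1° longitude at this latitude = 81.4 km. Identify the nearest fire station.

5

Distances from 43.003°N, 13.587°E:
1: 1.250 km
2: 2.712 km
3: 1.517 km
4: 2.913 km
5: 0.111 km
6: 1.927 km
7: 1.429 km
8: 3.444 km
9: 0.612 km
10: 2.344 km
Minimum: 5 at 0.111 km.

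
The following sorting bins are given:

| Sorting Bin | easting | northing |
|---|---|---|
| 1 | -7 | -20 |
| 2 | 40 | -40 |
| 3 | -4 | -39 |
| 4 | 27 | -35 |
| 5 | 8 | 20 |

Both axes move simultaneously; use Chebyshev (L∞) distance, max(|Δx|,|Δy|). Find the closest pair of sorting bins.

Pairwise distances:
1–2: 47
1–3: 19
1–4: 34
1–5: 40
2–3: 44
2–4: 13
2–5: 60
3–4: 31
3–5: 59
4–5: 55
Closest pair: 2–4 at 13.

2 and 4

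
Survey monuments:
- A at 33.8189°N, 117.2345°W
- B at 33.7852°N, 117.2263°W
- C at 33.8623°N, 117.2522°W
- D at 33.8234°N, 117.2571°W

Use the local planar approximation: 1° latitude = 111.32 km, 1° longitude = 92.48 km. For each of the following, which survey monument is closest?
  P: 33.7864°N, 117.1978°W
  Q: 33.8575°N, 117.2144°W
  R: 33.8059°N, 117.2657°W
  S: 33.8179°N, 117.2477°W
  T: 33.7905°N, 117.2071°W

P at 33.7864°N, 117.1978°W:
  A: √((0.0325·111.32)² + (-0.0367·92.48)²) = √(13.089200 + 11.519345) = 4.9607 km
  B: √((-0.0012·111.32)² + (-0.0285·92.48)²) = √(0.017845 + 6.946809) = 2.6391 km
  C: √((0.0759·111.32)² + (-0.0544·92.48)²) = √(71.388778 + 25.310076) = 9.8336 km
  D: √((0.0370·111.32)² + (-0.0593·92.48)²) = √(16.964843 + 30.074958) = 6.8586 km
  → nearest: B (2.6391 km)
Q at 33.8575°N, 117.2144°W:
  A: √((-0.0386·111.32)² + (-0.0201·92.48)²) = √(18.463796 + 3.455316) = 4.6818 km
  B: √((-0.0723·111.32)² + (-0.0119·92.48)²) = √(64.777322 + 1.211127) = 8.1233 km
  C: √((0.0048·111.32)² + (-0.0378·92.48)²) = √(0.285515 + 12.220226) = 3.5363 km
  D: √((-0.0341·111.32)² + (-0.0427·92.48)²) = √(14.409707 + 15.593780) = 5.4775 km
  → nearest: C (3.5363 km)
R at 33.8059°N, 117.2657°W:
  A: √((0.0130·111.32)² + (0.0312·92.48)²) = √(2.094272 + 8.325395) = 3.2280 km
  B: √((-0.0207·111.32)² + (0.0394·92.48)²) = √(5.309909 + 13.276637) = 4.3112 km
  C: √((0.0564·111.32)² + (0.0135·92.48)²) = √(39.418909 + 1.558702) = 6.4014 km
  D: √((0.0175·111.32)² + (0.0086·92.48)²) = √(3.795094 + 0.632547) = 2.1042 km
  → nearest: D (2.1042 km)
S at 33.8179°N, 117.2477°W:
  A: √((0.0010·111.32)² + (0.0132·92.48)²) = √(0.012392 + 1.490196) = 1.2258 km
  B: √((-0.0327·111.32)² + (0.0214·92.48)²) = √(13.250794 + 3.916726) = 4.1434 km
  C: √((0.0444·111.32)² + (-0.0045·92.48)²) = √(24.429374 + 0.173189) = 4.9601 km
  D: √((0.0055·111.32)² + (-0.0094·92.48)²) = √(0.374862 + 0.755703) = 1.0633 km
  → nearest: D (1.0633 km)
T at 33.7905°N, 117.2071°W:
  A: √((0.0284·111.32)² + (-0.0274·92.48)²) = √(9.995006 + 6.420913) = 4.0517 km
  B: √((-0.0053·111.32)² + (-0.0192·92.48)²) = √(0.348095 + 3.152812) = 1.8711 km
  C: √((0.0718·111.32)² + (-0.0451·92.48)²) = √(63.884468 + 17.395973) = 9.0156 km
  D: √((0.0329·111.32)² + (-0.0500·92.48)²) = √(13.413379 + 21.381376) = 5.8987 km
  → nearest: B (1.8711 km)

P→B; Q→C; R→D; S→D; T→B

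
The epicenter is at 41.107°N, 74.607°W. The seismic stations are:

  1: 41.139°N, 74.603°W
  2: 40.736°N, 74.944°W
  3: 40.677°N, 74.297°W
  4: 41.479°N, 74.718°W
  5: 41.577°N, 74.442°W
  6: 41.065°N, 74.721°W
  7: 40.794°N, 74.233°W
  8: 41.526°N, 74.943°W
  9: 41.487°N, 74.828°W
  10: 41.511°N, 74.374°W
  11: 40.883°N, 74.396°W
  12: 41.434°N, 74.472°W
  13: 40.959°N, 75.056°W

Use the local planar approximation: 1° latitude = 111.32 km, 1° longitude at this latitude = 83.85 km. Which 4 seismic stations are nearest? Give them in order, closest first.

Distances from 41.107°N, 74.607°W:
1: 3.578 km
2: 50.041 km
3: 54.470 km
4: 42.444 km
5: 54.119 km
6: 10.641 km
7: 46.877 km
8: 54.492 km
9: 46.182 km
10: 49.034 km
11: 30.575 km
12: 38.121 km
13: 41.096 km
Sorted: 1 (3.578 km) < 6 (10.641 km) < 11 (30.575 km) < 12 (38.121 km) < 13 (41.096 km) < 4 (42.444 km) < …

1, 6, 11, 12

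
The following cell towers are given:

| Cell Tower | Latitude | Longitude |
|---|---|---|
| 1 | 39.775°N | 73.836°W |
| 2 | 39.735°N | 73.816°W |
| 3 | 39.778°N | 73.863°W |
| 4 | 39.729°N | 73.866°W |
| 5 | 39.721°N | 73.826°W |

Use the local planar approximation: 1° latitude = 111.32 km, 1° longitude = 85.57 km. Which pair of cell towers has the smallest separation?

2 and 5

Pairwise distances:
1–2: √((-0.040·111.32)² + (0.020·85.57)²) = √(19.82743 + 2.92889) = 4.770 km
1–3: √((0.003·111.32)² + (-0.027·85.57)²) = √(0.11153 + 5.33790) = 2.334 km
1–4: √((-0.046·111.32)² + (-0.030·85.57)²) = √(26.22177 + 6.59000) = 5.728 km
1–5: √((-0.054·111.32)² + (0.010·85.57)²) = √(36.13549 + 0.73222) = 6.072 km
2–3: √((0.043·111.32)² + (-0.047·85.57)²) = √(22.91307 + 16.17479) = 6.252 km
2–4: √((-0.006·111.32)² + (-0.050·85.57)²) = √(0.44612 + 18.30556) = 4.330 km
2–5: √((-0.014·111.32)² + (-0.010·85.57)²) = √(2.42886 + 0.73222) = 1.778 km
3–4: √((-0.049·111.32)² + (-0.003·85.57)²) = √(29.75353 + 0.06590) = 5.461 km
3–5: √((-0.057·111.32)² + (0.037·85.57)²) = √(40.26207 + 10.02413) = 7.091 km
4–5: √((-0.008·111.32)² + (0.040·85.57)²) = √(0.79310 + 11.71556) = 3.537 km
Closest pair: 2–5 at 1.778 km.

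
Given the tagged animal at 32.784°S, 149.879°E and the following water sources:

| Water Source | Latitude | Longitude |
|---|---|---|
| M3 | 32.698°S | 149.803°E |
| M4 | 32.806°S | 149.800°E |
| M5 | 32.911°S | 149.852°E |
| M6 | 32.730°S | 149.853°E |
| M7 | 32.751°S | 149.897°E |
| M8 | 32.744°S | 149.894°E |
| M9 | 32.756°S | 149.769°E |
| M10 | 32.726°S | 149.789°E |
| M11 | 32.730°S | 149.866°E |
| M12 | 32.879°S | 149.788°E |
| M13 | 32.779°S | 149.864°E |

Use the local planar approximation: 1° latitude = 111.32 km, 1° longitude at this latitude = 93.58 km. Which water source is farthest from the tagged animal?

Distances from 32.784°S, 149.879°E:
M3: √((0.086·111.32)² + (-0.076·93.58)²) = √(91.65229 + 50.58168) = 11.926 km
M4: √((-0.022·111.32)² + (-0.079·93.58)²) = √(5.99780 + 54.65379) = 7.788 km
M5: √((-0.127·111.32)² + (-0.027·93.58)²) = √(199.87286 + 6.38401) = 14.362 km
M6: √((0.054·111.32)² + (-0.026·93.58)²) = √(36.13549 + 5.91988) = 6.485 km
M7: √((0.033·111.32)² + (0.018·93.58)²) = √(13.49504 + 2.83734) = 4.041 km
M8: √((0.040·111.32)² + (0.015·93.58)²) = √(19.82743 + 1.97037) = 4.669 km
M9: √((0.028·111.32)² + (-0.110·93.58)²) = √(9.71544 + 105.96232) = 10.755 km
M10: √((0.058·111.32)² + (-0.090·93.58)²) = √(41.68717 + 70.93345) = 10.612 km
M11: √((0.054·111.32)² + (-0.013·93.58)²) = √(36.13549 + 1.47997) = 6.133 km
M12: √((-0.095·111.32)² + (-0.091·93.58)²) = √(111.83909 + 72.51851) = 13.578 km
M13: √((0.005·111.32)² + (-0.015·93.58)²) = √(0.30980 + 1.97037) = 1.510 km
Maximum: M5 at 14.362 km.

M5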